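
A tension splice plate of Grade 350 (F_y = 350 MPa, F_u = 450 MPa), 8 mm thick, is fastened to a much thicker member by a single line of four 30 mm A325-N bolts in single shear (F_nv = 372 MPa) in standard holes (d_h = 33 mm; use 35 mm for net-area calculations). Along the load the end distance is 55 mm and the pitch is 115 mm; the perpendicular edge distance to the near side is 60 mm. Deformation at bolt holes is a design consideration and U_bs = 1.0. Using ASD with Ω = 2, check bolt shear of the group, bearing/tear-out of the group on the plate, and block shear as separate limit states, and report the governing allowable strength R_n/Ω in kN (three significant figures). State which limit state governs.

376 kN (block shear governs)

Bolt shear: A_b = π·30²/4 = 706.9 mm²; R_n = 372 × 706.9 × 4 × 1 / 1000 = 1052 kN → 1052 / 2 = 526 kN.
Bearing: edge l_c = 38.5, r_n = 166.3 kN; interior l_c = 82, r_n = 259.2 kN; R_n = 166.3 + 3·259.2 = 943.9 kN → 472 kN.
Block shear: A_gv = 3200, A_nv = 2220, A_nt = 340 mm²; R_n = min(0.6F_uA_nv, 0.6F_yA_gv) + U_bs·F_u·A_nt = 752.4 kN → 376 kN.
Block shear governs: 376 kN.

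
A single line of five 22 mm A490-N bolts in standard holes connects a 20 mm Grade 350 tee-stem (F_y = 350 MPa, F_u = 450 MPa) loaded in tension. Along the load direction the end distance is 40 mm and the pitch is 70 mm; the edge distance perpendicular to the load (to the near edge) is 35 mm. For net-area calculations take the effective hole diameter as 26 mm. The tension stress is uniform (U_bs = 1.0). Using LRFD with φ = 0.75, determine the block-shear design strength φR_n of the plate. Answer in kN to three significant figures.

971 kN

Shear plane L_v = 40 + 4·70 = 320 mm; A_gv = 320 × 20 = 6400 mm².
A_nv = (320 − 4.5·26) × 20 = 4060 mm².
A_nt = (35 − 0.5·26) × 20 = 440 mm².
0.6 F_u A_nv = 1096 kN; 0.6 F_y A_gv = 1344 kN → shear rupture governs the shear term.
R_n = 1096 + 1.0 × 450 × 440 / 1000 = 1294 kN.
Design strength φR_n = 0.75 × 1294 = 971 kN.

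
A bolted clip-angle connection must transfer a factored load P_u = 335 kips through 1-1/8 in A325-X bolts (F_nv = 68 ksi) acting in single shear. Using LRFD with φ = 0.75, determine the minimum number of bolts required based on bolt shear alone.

A_b = π·1.125²/4 = 0.994 in².
Per-bolt design strength φR_n = 0.75 × 68 × 0.994 × 1 = 50.69 kips.
n ≥ 335 / 50.69 = 6.608 → use 7 bolts.

7 bolts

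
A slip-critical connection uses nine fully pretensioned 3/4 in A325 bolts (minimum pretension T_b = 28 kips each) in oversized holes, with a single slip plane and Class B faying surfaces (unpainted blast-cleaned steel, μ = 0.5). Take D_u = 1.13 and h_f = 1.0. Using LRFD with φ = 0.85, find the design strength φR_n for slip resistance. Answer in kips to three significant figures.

121 kips

R_n = μ · D_u · h_f · T_b · n_s · n_b = 0.5 × 1.13 × 1.0 × 28 × 1 × 9 = 142.4 kips.
Design strength φR_n = 0.85 × 142.4 = 121 kips.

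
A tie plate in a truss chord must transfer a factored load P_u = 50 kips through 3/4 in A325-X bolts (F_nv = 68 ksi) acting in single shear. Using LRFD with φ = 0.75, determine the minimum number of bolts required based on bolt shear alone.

3 bolts

A_b = π·0.75²/4 = 0.4418 in².
Per-bolt design strength φR_n = 0.75 × 68 × 0.4418 × 1 = 22.53 kips.
n ≥ 50 / 22.53 = 2.219 → use 3 bolts.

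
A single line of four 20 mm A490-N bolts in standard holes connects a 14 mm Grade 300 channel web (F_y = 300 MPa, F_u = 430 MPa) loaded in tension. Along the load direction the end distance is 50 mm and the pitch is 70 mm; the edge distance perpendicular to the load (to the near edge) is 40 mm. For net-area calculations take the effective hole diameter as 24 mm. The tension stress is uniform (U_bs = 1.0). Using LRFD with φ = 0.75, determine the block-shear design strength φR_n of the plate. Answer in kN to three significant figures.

Shear plane L_v = 50 + 3·70 = 260 mm; A_gv = 260 × 14 = 3640 mm².
A_nv = (260 − 3.5·24) × 14 = 2464 mm².
A_nt = (40 − 0.5·24) × 14 = 392 mm².
0.6 F_u A_nv = 635.7 kN; 0.6 F_y A_gv = 655.2 kN → shear rupture governs the shear term.
R_n = 635.7 + 1.0 × 430 × 392 / 1000 = 804.3 kN.
Design strength φR_n = 0.75 × 804.3 = 603 kN.

603 kN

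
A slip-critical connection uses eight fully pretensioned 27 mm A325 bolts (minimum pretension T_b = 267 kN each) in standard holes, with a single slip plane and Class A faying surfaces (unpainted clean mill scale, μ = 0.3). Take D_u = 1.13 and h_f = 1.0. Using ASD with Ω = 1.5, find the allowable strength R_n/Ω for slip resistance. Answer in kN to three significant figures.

R_n = μ · D_u · h_f · T_b · n_s · n_b = 0.3 × 1.13 × 1.0 × 267 × 1 × 8 = 724.1 kN.
Allowable strength R_n/Ω = 724.1 / 1.5 = 483 kN.

483 kN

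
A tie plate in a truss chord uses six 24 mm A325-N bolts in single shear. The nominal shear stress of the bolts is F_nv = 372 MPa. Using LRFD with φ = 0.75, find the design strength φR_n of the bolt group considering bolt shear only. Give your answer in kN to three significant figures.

757 kN

A_b = π × 24² / 4 = 452.4 mm².
R_n = F_nv · A_b · n · n_s = 372 × 452.4 × 6 × 1 / 1000 = 1010 kN.
Design strength φR_n = 0.75 × 1010 = 757 kN.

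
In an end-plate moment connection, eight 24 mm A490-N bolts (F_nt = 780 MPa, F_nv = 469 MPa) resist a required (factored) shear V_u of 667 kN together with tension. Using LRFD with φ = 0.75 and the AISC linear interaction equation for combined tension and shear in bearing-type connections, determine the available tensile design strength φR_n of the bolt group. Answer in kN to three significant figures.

A_b = π·24²/4 = 452.4 mm²; f_rv = 667 × 1000 / (8 × 452.4) = 184.3 MPa.
F'_nt = 1.3 F_nt − (F_nt / φF_nv) f_rv = 1.3·780 − (780/(0.75·469))·184.3 = 605.3 MPa, capped at F_nt → F'_nt = 605.3 MPa.
R_n = F'_nt · A_b · n = 605.3 × 452.4 × 8 / 1000 = 2191 kN.
Design strength φR_n = 0.75 × 2191 = 1640 kN.

1640 kN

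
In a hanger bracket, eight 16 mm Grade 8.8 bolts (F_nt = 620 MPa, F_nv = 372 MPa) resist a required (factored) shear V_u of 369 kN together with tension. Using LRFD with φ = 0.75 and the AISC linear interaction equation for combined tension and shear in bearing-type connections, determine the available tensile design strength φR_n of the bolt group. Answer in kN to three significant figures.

357 kN

A_b = π·16²/4 = 201.1 mm²; f_rv = 369 × 1000 / (8 × 201.1) = 229.4 MPa.
F'_nt = 1.3 F_nt − (F_nt / φF_nv) f_rv = 1.3·620 − (620/(0.75·372))·229.4 = 296.2 MPa, capped at F_nt → F'_nt = 296.2 MPa.
R_n = F'_nt · A_b · n = 296.2 × 201.1 × 8 / 1000 = 476.4 kN.
Design strength φR_n = 0.75 × 476.4 = 357 kN.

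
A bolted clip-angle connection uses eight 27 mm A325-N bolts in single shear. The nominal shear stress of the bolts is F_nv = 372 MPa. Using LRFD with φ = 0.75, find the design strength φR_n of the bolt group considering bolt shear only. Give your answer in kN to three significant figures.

A_b = π × 27² / 4 = 572.6 mm².
R_n = F_nv · A_b · n · n_s = 372 × 572.6 × 8 × 1 / 1000 = 1704 kN.
Design strength φR_n = 0.75 × 1704 = 1280 kN.

1280 kN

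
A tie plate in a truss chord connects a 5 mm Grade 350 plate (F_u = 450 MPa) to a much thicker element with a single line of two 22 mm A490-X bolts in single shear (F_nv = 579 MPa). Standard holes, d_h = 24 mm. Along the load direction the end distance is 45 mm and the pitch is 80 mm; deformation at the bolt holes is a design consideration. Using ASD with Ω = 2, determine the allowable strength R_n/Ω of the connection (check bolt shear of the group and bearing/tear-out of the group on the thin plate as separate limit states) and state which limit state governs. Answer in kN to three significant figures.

104 kN (bearing governs)

Bolt shear: A_b = π·22²/4 = 380.1 mm²; R_n = 579 × 380.1 × 2 × 1 / 1000 = 440.2 kN → 440.2 / 2 = 220 kN.
Bearing (1.2 l_c t F_u ≤ 2.4 d t F_u): upper limit = 2.4·22·5·450 / 1000 = 118.8 kN.
  Edge l_c = 45 − 24/2 = 33 → r_n = 89.1 kN; interior l_c = 80 − 24 = 56 → r_n = 118.8 kN.
  R_n,bearing = 1·89.1 + 1·118.8 = 207.9 kN → 207.9 / 2 = 104 kN.
Bearing governs: 104 kN.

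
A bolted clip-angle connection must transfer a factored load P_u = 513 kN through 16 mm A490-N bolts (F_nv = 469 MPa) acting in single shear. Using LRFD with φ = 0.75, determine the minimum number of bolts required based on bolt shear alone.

8 bolts

A_b = π·16²/4 = 201.1 mm².
Per-bolt design strength φR_n = 0.75 × 469 × 201.1 × 1 / 1000 = 70.72 kN.
n ≥ 513 / 70.72 = 7.254 → use 8 bolts.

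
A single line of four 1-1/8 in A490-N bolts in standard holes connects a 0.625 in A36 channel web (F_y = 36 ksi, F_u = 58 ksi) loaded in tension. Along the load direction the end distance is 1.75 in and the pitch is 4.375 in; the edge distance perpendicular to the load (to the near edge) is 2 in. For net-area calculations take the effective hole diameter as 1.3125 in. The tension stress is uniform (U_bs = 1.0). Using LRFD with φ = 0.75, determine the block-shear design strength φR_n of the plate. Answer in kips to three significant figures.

Shear plane L_v = 1.75 + 3·4.375 = 14.88 in; A_gv = 14.88 × 0.625 = 9.297 in².
A_nv = (14.88 − 3.5·1.3125) × 0.625 = 6.426 in².
A_nt = (2 − 0.5·1.3125) × 0.625 = 0.8398 in².
0.6 F_u A_nv = 223.6 kips; 0.6 F_y A_gv = 200.8 kips → shear yielding governs the shear term.
R_n = 200.8 + 1.0 × 58 × 0.8398 = 249.5 kips.
Design strength φR_n = 0.75 × 249.5 = 187 kips.

187 kips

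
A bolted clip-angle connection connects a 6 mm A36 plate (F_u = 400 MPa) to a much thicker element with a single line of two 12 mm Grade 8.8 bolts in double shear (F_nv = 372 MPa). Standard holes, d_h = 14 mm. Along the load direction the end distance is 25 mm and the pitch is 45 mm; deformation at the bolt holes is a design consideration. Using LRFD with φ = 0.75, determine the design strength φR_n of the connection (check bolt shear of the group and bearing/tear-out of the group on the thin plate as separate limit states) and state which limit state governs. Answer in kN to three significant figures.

Bolt shear: A_b = π·12²/4 = 113.1 mm²; R_n = 372 × 113.1 × 2 × 2 / 1000 = 168.3 kN → 0.75 × 168.3 = 126 kN.
Bearing (1.2 l_c t F_u ≤ 2.4 d t F_u): upper limit = 2.4·12·6·400 / 1000 = 69.12 kN.
  Edge l_c = 25 − 14/2 = 18 → r_n = 51.84 kN; interior l_c = 45 − 14 = 31 → r_n = 69.12 kN.
  R_n,bearing = 1·51.84 + 1·69.12 = 121 kN → 0.75 × 121 = 90.7 kN.
Bearing governs: 90.7 kN.

90.7 kN (bearing governs)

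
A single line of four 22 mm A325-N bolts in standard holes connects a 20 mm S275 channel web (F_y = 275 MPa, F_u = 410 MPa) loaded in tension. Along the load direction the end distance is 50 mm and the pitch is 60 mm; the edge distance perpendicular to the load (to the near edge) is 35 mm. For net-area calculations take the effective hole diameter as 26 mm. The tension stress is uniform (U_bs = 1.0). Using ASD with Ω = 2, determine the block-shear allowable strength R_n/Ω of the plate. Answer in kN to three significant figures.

432 kN

Shear plane L_v = 50 + 3·60 = 230 mm; A_gv = 230 × 20 = 4600 mm².
A_nv = (230 − 3.5·26) × 20 = 2780 mm².
A_nt = (35 − 0.5·26) × 20 = 440 mm².
0.6 F_u A_nv = 683.9 kN; 0.6 F_y A_gv = 759 kN → shear rupture governs the shear term.
R_n = 683.9 + 1.0 × 410 × 440 / 1000 = 864.3 kN.
Allowable strength R_n/Ω = 864.3 / 2 = 432 kN.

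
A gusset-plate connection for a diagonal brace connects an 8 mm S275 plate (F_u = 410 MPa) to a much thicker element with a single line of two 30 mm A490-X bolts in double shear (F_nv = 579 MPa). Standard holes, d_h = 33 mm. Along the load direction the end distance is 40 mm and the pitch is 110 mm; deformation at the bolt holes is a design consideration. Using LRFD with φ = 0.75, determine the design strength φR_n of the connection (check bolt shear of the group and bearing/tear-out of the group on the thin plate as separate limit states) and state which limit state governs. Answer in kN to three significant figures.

Bolt shear: A_b = π·30²/4 = 706.9 mm²; R_n = 579 × 706.9 × 2 × 2 / 1000 = 1637 kN → 0.75 × 1637 = 1230 kN.
Bearing (1.2 l_c t F_u ≤ 2.4 d t F_u): upper limit = 2.4·30·8·410 / 1000 = 236.2 kN.
  Edge l_c = 40 − 33/2 = 23.5 → r_n = 92.5 kN; interior l_c = 110 − 33 = 77 → r_n = 236.2 kN.
  R_n,bearing = 1·92.5 + 1·236.2 = 328.7 kN → 0.75 × 328.7 = 246 kN.
Bearing governs: 246 kN.

246 kN (bearing governs)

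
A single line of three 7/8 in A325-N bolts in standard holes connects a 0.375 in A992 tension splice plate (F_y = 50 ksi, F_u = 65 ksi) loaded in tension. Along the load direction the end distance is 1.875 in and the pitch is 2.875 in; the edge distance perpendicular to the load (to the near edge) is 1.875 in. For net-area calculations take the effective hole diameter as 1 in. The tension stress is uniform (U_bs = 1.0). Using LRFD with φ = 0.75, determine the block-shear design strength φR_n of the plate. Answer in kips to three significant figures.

81.4 kips

Shear plane L_v = 1.875 + 2·2.875 = 7.625 in; A_gv = 7.625 × 0.375 = 2.859 in².
A_nv = (7.625 − 2.5·1) × 0.375 = 1.922 in².
A_nt = (1.875 − 0.5·1) × 0.375 = 0.5156 in².
0.6 F_u A_nv = 74.95 kips; 0.6 F_y A_gv = 85.78 kips → shear rupture governs the shear term.
R_n = 74.95 + 1.0 × 65 × 0.5156 = 108.5 kips.
Design strength φR_n = 0.75 × 108.5 = 81.4 kips.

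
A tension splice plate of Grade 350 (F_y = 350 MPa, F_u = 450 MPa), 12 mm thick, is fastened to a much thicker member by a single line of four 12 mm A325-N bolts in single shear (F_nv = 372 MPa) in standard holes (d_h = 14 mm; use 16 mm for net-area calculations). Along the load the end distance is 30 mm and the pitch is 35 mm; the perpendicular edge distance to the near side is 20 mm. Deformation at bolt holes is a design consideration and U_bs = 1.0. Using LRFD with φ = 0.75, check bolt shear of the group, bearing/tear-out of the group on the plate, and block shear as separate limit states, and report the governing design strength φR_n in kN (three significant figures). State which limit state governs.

126 kN (bolt shear governs)

Bolt shear: A_b = π·12²/4 = 113.1 mm²; R_n = 372 × 113.1 × 4 × 1 / 1000 = 168.3 kN → 0.75 × 168.3 = 126 kN.
Bearing: edge l_c = 23, r_n = 149 kN; interior l_c = 21, r_n = 136.1 kN; R_n = 149 + 3·136.1 = 557.3 kN → 418 kN.
Block shear: A_gv = 1620, A_nv = 948, A_nt = 144 mm²; R_n = min(0.6F_uA_nv, 0.6F_yA_gv) + U_bs·F_u·A_nt = 320.8 kN → 241 kN.
Bolt shear governs: 126 kN.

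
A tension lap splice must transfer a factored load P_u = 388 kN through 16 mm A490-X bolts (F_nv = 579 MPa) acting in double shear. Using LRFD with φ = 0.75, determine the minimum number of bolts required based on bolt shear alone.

3 bolts

A_b = π·16²/4 = 201.1 mm².
Per-bolt design strength φR_n = 0.75 × 579 × 201.1 × 2 / 1000 = 174.6 kN.
n ≥ 388 / 174.6 = 2.222 → use 3 bolts.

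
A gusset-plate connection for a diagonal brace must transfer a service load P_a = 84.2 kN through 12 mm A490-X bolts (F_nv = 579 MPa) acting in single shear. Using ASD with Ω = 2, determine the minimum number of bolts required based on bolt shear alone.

A_b = π·12²/4 = 113.1 mm².
Per-bolt allowable strength R_n/Ω = 579 × 113.1 × 1 / 1000 / 2 = 32.74 kN.
n ≥ 84.2 / 32.74 = 2.572 → use 3 bolts.

3 bolts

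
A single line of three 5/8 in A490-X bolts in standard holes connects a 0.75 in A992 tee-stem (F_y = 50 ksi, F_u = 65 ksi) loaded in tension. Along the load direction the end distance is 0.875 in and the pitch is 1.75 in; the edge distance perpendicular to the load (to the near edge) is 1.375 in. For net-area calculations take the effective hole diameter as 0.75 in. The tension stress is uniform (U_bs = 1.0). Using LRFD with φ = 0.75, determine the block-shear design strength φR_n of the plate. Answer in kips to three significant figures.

91.4 kips

Shear plane L_v = 0.875 + 2·1.75 = 4.375 in; A_gv = 4.375 × 0.75 = 3.281 in².
A_nv = (4.375 − 2.5·0.75) × 0.75 = 1.875 in².
A_nt = (1.375 − 0.5·0.75) × 0.75 = 0.75 in².
0.6 F_u A_nv = 73.12 kips; 0.6 F_y A_gv = 98.44 kips → shear rupture governs the shear term.
R_n = 73.12 + 1.0 × 65 × 0.75 = 121.9 kips.
Design strength φR_n = 0.75 × 121.9 = 91.4 kips.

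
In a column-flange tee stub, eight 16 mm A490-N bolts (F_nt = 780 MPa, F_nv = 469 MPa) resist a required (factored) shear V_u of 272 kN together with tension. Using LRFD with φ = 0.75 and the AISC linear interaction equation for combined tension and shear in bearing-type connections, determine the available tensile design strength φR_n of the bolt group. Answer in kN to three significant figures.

A_b = π·16²/4 = 201.1 mm²; f_rv = 272 × 1000 / (8 × 201.1) = 169.1 MPa.
F'_nt = 1.3 F_nt − (F_nt / φF_nv) f_rv = 1.3·780 − (780/(0.75·469))·169.1 = 639 MPa, capped at F_nt → F'_nt = 639 MPa.
R_n = F'_nt · A_b · n = 639 × 201.1 × 8 / 1000 = 1028 kN.
Design strength φR_n = 0.75 × 1028 = 771 kN.

771 kN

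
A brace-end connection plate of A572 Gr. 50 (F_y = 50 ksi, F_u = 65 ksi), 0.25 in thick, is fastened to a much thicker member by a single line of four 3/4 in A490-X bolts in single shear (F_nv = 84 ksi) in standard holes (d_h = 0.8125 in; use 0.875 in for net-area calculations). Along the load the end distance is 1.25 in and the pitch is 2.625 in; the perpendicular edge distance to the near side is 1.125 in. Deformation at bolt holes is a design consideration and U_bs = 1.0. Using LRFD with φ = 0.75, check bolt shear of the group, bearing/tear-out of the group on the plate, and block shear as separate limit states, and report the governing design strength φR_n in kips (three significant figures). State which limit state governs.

52.7 kips (block shear governs)

Bolt shear: A_b = π·0.75²/4 = 0.4418 in²; R_n = 84 × 0.4418 × 4 × 1 = 148.4 kips → 0.75 × 148.4 = 111 kips.
Bearing: edge l_c = 0.8438, r_n = 16.45 kips; interior l_c = 1.812, r_n = 29.25 kips; R_n = 16.45 + 3·29.25 = 104.2 kips → 78.2 kips.
Block shear: A_gv = 2.281, A_nv = 1.516, A_nt = 0.1719 in²; R_n = min(0.6F_uA_nv, 0.6F_yA_gv) + U_bs·F_u·A_nt = 70.28 kips → 52.7 kips.
Block shear governs: 52.7 kips.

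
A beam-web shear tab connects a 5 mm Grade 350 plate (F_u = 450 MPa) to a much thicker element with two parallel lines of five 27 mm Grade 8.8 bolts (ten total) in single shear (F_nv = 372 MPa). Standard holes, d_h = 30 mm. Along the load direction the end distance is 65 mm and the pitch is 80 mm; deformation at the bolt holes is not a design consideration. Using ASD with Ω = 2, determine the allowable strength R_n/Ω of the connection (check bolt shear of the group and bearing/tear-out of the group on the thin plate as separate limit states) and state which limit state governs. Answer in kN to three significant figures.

Bolt shear: A_b = π·27²/4 = 572.6 mm²; R_n = 372 × 572.6 × 10 × 1 / 1000 = 2130 kN → 2130 / 2 = 1060 kN.
Bearing (1.5 l_c t F_u ≤ 3.0 d t F_u): upper limit = 3.0·27·5·450 / 1000 = 182.2 kN.
  Edge l_c = 65 − 30/2 = 50 → r_n = 168.8 kN; interior l_c = 80 − 30 = 50 → r_n = 168.8 kN.
  R_n,bearing = 2·168.8 + 8·168.8 = 1688 kN → 1688 / 2 = 844 kN.
Bearing governs: 844 kN.

844 kN (bearing governs)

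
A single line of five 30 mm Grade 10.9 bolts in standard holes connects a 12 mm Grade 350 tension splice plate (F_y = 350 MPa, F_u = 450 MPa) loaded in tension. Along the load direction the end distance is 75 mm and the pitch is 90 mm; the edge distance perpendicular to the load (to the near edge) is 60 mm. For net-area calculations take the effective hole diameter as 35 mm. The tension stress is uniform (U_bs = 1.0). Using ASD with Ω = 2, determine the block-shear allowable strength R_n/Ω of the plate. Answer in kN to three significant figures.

Shear plane L_v = 75 + 4·90 = 435 mm; A_gv = 435 × 12 = 5220 mm².
A_nv = (435 − 4.5·35) × 12 = 3330 mm².
A_nt = (60 − 0.5·35) × 12 = 510 mm².
0.6 F_u A_nv = 899.1 kN; 0.6 F_y A_gv = 1096 kN → shear rupture governs the shear term.
R_n = 899.1 + 1.0 × 450 × 510 / 1000 = 1129 kN.
Allowable strength R_n/Ω = 1129 / 2 = 564 kN.

564 kN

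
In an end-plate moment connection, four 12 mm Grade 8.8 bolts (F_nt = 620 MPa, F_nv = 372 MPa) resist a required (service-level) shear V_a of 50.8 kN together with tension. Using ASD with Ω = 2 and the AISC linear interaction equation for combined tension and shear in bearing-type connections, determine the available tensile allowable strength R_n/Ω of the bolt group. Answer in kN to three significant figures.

97.6 kN

A_b = π·12²/4 = 113.1 mm²; f_rv = 50.8 × 1000 / (4 × 113.1) = 112.3 MPa.
F'_nt = 1.3 F_nt − (Ω F_nt / F_nv) f_rv = 1.3·620 − (2·620/372)·112.3 = 431.7 MPa, capped at F_nt → F'_nt = 431.7 MPa.
R_n = F'_nt · A_b · n = 431.7 × 113.1 × 4 / 1000 = 195.3 kN.
Allowable strength R_n/Ω = 195.3 / 2 = 97.6 kN.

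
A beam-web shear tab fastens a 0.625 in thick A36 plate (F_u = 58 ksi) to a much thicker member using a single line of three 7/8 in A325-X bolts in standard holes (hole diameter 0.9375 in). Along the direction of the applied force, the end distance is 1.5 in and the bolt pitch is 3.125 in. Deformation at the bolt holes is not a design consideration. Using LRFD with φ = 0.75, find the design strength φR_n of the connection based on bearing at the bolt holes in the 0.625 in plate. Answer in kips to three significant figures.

Per bolt r_n = 1.5 l_c t F_u ≤ 3.0 d t F_u; upper limit = 3.0 × 0.875 × 0.625 × 58 = 95.16 kips.
Edge bolt: l_c = 1.5 − 0.9375/2 = 1.031 in → 1.5 × 1.031 × 0.625 × 58 = 56.07 → r_n = 56.07 kips.
Interior bolts: l_c = 3.125 − 0.9375 = 2.188 in → 1.5 × 2.188 × 0.625 × 58 = 118.9 → r_n = 95.16 kips.
R_n = 1 × 56.07 + 2 × 95.16 = 246.4 kips.
Design strength φR_n = 0.75 × 246.4 = 185 kips.

185 kips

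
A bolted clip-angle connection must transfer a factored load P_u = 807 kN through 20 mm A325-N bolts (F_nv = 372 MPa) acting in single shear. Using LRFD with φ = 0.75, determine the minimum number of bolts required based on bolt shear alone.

10 bolts

A_b = π·20²/4 = 314.2 mm².
Per-bolt design strength φR_n = 0.75 × 372 × 314.2 × 1 / 1000 = 87.65 kN.
n ≥ 807 / 87.65 = 9.207 → use 10 bolts.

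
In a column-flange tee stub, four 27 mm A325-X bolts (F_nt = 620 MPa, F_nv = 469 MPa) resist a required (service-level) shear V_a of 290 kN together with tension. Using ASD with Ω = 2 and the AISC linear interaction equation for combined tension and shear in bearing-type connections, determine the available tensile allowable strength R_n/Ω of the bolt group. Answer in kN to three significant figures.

A_b = π·27²/4 = 572.6 mm²; f_rv = 290 × 1000 / (4 × 572.6) = 126.6 MPa.
F'_nt = 1.3 F_nt − (Ω F_nt / F_nv) f_rv = 1.3·620 − (2·620/469)·126.6 = 471.2 MPa, capped at F_nt → F'_nt = 471.2 MPa.
R_n = F'_nt · A_b · n = 471.2 × 572.6 × 4 / 1000 = 1079 kN.
Allowable strength R_n/Ω = 1079 / 2 = 540 kN.

540 kN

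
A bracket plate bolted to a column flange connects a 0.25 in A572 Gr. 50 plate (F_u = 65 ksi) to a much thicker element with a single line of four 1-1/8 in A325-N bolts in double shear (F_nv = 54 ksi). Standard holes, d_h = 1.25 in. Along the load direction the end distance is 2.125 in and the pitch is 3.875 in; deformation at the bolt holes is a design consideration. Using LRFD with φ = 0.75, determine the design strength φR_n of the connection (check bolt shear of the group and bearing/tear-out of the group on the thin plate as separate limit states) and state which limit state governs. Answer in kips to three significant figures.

Bolt shear: A_b = π·1.125²/4 = 0.994 in²; R_n = 54 × 0.994 × 4 × 2 = 429.4 kips → 0.75 × 429.4 = 322 kips.
Bearing (1.2 l_c t F_u ≤ 2.4 d t F_u): upper limit = 2.4·1.125·0.25·65 = 43.87 kips.
  Edge l_c = 2.125 − 1.25/2 = 1.5 → r_n = 29.25 kips; interior l_c = 3.875 − 1.25 = 2.625 → r_n = 43.87 kips.
  R_n,bearing = 1·29.25 + 3·43.87 = 160.9 kips → 0.75 × 160.9 = 121 kips.
Bearing governs: 121 kips.

121 kips (bearing governs)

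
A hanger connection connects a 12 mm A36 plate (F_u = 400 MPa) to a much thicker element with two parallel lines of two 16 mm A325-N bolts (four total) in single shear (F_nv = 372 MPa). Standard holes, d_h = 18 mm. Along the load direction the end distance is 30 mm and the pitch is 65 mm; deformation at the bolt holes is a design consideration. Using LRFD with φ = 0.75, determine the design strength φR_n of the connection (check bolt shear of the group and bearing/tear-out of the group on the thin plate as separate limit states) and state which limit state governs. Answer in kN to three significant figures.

224 kN (bolt shear governs)

Bolt shear: A_b = π·16²/4 = 201.1 mm²; R_n = 372 × 201.1 × 4 × 1 / 1000 = 299.2 kN → 0.75 × 299.2 = 224 kN.
Bearing (1.2 l_c t F_u ≤ 2.4 d t F_u): upper limit = 2.4·16·12·400 / 1000 = 184.3 kN.
  Edge l_c = 30 − 18/2 = 21 → r_n = 121 kN; interior l_c = 65 − 18 = 47 → r_n = 184.3 kN.
  R_n,bearing = 2·121 + 2·184.3 = 610.6 kN → 0.75 × 610.6 = 458 kN.
Bolt shear governs: 224 kN.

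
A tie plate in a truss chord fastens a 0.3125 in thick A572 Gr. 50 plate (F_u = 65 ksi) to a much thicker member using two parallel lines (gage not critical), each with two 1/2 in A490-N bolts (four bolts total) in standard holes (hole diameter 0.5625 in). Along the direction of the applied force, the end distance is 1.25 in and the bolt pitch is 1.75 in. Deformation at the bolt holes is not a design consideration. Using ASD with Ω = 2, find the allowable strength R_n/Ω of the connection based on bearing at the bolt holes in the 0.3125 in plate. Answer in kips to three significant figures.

60 kips

Per bolt r_n = 1.5 l_c t F_u ≤ 3.0 d t F_u; upper limit = 3.0 × 0.5 × 0.3125 × 65 = 30.47 kips.
Edge bolt: l_c = 1.25 − 0.5625/2 = 0.9688 in → 1.5 × 0.9688 × 0.3125 × 65 = 29.52 → r_n = 29.52 kips.
Interior bolts: l_c = 1.75 − 0.5625 = 1.188 in → 1.5 × 1.188 × 0.3125 × 65 = 36.18 → r_n = 30.47 kips.
R_n = 2 × 29.52 + 2 × 30.47 = 120 kips.
Allowable strength R_n/Ω = 120 / 2 = 60 kips.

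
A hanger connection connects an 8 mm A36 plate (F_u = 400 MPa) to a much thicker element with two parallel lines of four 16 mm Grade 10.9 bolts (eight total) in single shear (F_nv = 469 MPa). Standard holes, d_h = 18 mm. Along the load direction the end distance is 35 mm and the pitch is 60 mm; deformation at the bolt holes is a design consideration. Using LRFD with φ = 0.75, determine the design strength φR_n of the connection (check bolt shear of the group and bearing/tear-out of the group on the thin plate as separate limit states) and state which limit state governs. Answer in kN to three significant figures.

566 kN (bolt shear governs)

Bolt shear: A_b = π·16²/4 = 201.1 mm²; R_n = 469 × 201.1 × 8 × 1 / 1000 = 754.4 kN → 0.75 × 754.4 = 566 kN.
Bearing (1.2 l_c t F_u ≤ 2.4 d t F_u): upper limit = 2.4·16·8·400 / 1000 = 122.9 kN.
  Edge l_c = 35 − 18/2 = 26 → r_n = 99.84 kN; interior l_c = 60 − 18 = 42 → r_n = 122.9 kN.
  R_n,bearing = 2·99.84 + 6·122.9 = 937 kN → 0.75 × 937 = 703 kN.
Bolt shear governs: 566 kN.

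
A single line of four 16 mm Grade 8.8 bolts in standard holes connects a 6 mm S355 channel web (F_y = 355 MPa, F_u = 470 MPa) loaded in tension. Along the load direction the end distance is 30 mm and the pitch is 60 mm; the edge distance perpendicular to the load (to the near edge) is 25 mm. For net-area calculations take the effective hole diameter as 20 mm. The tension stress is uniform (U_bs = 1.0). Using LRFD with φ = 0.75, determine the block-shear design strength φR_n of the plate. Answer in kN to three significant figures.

Shear plane L_v = 30 + 3·60 = 210 mm; A_gv = 210 × 6 = 1260 mm².
A_nv = (210 − 3.5·20) × 6 = 840 mm².
A_nt = (25 − 0.5·20) × 6 = 90 mm².
0.6 F_u A_nv = 236.9 kN; 0.6 F_y A_gv = 268.4 kN → shear rupture governs the shear term.
R_n = 236.9 + 1.0 × 470 × 90 / 1000 = 279.2 kN.
Design strength φR_n = 0.75 × 279.2 = 209 kN.

209 kN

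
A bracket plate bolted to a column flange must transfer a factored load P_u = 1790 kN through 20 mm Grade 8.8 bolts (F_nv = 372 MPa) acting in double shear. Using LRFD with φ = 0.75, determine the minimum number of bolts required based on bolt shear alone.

11 bolts

A_b = π·20²/4 = 314.2 mm².
Per-bolt design strength φR_n = 0.75 × 372 × 314.2 × 2 / 1000 = 175.3 kN.
n ≥ 1790 / 175.3 = 10.21 → use 11 bolts.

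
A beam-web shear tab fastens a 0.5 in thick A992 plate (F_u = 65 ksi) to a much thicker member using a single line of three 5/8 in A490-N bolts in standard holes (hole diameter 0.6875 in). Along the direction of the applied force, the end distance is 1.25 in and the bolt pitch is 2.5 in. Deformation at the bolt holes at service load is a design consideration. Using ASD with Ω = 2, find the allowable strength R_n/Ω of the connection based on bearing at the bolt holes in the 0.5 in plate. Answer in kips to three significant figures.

66.4 kips

Per bolt r_n = 1.2 l_c t F_u ≤ 2.4 d t F_u; upper limit = 2.4 × 0.625 × 0.5 × 65 = 48.75 kips.
Edge bolt: l_c = 1.25 − 0.6875/2 = 0.9062 in → 1.2 × 0.9062 × 0.5 × 65 = 35.34 → r_n = 35.34 kips.
Interior bolts: l_c = 2.5 − 0.6875 = 1.812 in → 1.2 × 1.812 × 0.5 × 65 = 70.69 → r_n = 48.75 kips.
R_n = 1 × 35.34 + 2 × 48.75 = 132.8 kips.
Allowable strength R_n/Ω = 132.8 / 2 = 66.4 kips.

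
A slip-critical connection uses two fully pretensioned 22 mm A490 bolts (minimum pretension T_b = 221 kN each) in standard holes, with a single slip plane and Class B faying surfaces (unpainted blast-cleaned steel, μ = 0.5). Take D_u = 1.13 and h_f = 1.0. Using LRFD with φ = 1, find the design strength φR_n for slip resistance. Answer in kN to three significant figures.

250 kN

R_n = μ · D_u · h_f · T_b · n_s · n_b = 0.5 × 1.13 × 1.0 × 221 × 1 × 2 = 249.7 kN.
Design strength φR_n = 1 × 249.7 = 250 kN.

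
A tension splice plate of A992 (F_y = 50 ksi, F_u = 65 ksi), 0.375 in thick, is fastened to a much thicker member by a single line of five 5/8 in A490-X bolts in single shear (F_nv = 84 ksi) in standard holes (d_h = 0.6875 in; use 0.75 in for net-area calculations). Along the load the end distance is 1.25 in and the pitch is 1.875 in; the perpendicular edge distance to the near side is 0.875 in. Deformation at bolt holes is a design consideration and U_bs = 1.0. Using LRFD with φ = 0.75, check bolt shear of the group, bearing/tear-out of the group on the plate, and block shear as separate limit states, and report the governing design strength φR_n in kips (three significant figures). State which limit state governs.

68.1 kips (block shear governs)

Bolt shear: A_b = π·0.625²/4 = 0.3068 in²; R_n = 84 × 0.3068 × 5 × 1 = 128.9 kips → 0.75 × 128.9 = 96.6 kips.
Bearing: edge l_c = 0.9062, r_n = 26.51 kips; interior l_c = 1.188, r_n = 34.73 kips; R_n = 26.51 + 4·34.73 = 165.4 kips → 124 kips.
Block shear: A_gv = 3.281, A_nv = 2.016, A_nt = 0.1875 in²; R_n = min(0.6F_uA_nv, 0.6F_yA_gv) + U_bs·F_u·A_nt = 90.8 kips → 68.1 kips.
Block shear governs: 68.1 kips.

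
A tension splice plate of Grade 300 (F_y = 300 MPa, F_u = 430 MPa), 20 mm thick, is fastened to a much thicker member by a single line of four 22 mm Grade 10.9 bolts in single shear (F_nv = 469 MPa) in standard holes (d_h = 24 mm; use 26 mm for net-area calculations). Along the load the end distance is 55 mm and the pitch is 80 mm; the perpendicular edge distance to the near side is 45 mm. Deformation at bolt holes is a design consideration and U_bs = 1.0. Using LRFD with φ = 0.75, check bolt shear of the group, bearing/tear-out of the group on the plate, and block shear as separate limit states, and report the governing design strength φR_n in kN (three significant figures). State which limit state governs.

Bolt shear: A_b = π·22²/4 = 380.1 mm²; R_n = 469 × 380.1 × 4 × 1 / 1000 = 713.1 kN → 0.75 × 713.1 = 535 kN.
Bearing: edge l_c = 43, r_n = 443.8 kN; interior l_c = 56, r_n = 454.1 kN; R_n = 443.8 + 3·454.1 = 1806 kN → 1350 kN.
Block shear: A_gv = 5900, A_nv = 4080, A_nt = 640 mm²; R_n = min(0.6F_uA_nv, 0.6F_yA_gv) + U_bs·F_u·A_nt = 1328 kN → 996 kN.
Bolt shear governs: 535 kN.

535 kN (bolt shear governs)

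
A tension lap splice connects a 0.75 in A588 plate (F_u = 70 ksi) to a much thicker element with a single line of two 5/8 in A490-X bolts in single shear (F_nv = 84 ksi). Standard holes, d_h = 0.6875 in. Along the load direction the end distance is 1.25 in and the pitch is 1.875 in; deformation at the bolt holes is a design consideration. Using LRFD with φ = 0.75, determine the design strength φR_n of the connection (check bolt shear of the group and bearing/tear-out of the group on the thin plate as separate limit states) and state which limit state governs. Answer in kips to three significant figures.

Bolt shear: A_b = π·0.625²/4 = 0.3068 in²; R_n = 84 × 0.3068 × 2 × 1 = 51.54 kips → 0.75 × 51.54 = 38.7 kips.
Bearing (1.2 l_c t F_u ≤ 2.4 d t F_u): upper limit = 2.4·0.625·0.75·70 = 78.75 kips.
  Edge l_c = 1.25 − 0.6875/2 = 0.9062 → r_n = 57.09 kips; interior l_c = 1.875 − 0.6875 = 1.188 → r_n = 74.81 kips.
  R_n,bearing = 1·57.09 + 1·74.81 = 131.9 kips → 0.75 × 131.9 = 98.9 kips.
Bolt shear governs: 38.7 kips.

38.7 kips (bolt shear governs)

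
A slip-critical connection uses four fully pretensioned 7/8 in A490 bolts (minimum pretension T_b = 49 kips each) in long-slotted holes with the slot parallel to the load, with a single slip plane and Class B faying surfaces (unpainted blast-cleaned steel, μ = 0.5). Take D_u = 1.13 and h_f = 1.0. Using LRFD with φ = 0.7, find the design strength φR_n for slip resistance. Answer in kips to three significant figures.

R_n = μ · D_u · h_f · T_b · n_s · n_b = 0.5 × 1.13 × 1.0 × 49 × 1 × 4 = 110.7 kips.
Design strength φR_n = 0.7 × 110.7 = 77.5 kips.

77.5 kips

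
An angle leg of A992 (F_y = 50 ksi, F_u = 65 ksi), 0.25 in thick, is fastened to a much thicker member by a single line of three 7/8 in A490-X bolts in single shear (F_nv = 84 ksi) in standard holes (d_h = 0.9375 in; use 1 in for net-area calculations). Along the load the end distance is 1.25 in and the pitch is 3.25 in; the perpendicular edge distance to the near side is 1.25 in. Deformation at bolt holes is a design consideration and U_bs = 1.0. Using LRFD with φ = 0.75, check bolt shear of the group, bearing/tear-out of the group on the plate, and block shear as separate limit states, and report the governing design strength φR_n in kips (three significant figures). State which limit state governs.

Bolt shear: A_b = π·0.875²/4 = 0.6013 in²; R_n = 84 × 0.6013 × 3 × 1 = 151.5 kips → 0.75 × 151.5 = 114 kips.
Bearing: edge l_c = 0.7812, r_n = 15.23 kips; interior l_c = 2.312, r_n = 34.12 kips; R_n = 15.23 + 2·34.12 = 83.48 kips → 62.6 kips.
Block shear: A_gv = 1.938, A_nv = 1.312, A_nt = 0.1875 in²; R_n = min(0.6F_uA_nv, 0.6F_yA_gv) + U_bs·F_u·A_nt = 63.38 kips → 47.5 kips.
Block shear governs: 47.5 kips.

47.5 kips (block shear governs)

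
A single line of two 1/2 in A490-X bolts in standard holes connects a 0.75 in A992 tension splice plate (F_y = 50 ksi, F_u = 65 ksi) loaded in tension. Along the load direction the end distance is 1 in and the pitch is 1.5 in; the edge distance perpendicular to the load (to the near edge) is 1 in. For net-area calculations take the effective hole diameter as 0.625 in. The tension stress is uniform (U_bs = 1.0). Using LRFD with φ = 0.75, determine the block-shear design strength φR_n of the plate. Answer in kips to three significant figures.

59.4 kips

Shear plane L_v = 1 + 1·1.5 = 2.5 in; A_gv = 2.5 × 0.75 = 1.875 in².
A_nv = (2.5 − 1.5·0.625) × 0.75 = 1.172 in².
A_nt = (1 − 0.5·0.625) × 0.75 = 0.5156 in².
0.6 F_u A_nv = 45.7 kips; 0.6 F_y A_gv = 56.25 kips → shear rupture governs the shear term.
R_n = 45.7 + 1.0 × 65 × 0.5156 = 79.22 kips.
Design strength φR_n = 0.75 × 79.22 = 59.4 kips.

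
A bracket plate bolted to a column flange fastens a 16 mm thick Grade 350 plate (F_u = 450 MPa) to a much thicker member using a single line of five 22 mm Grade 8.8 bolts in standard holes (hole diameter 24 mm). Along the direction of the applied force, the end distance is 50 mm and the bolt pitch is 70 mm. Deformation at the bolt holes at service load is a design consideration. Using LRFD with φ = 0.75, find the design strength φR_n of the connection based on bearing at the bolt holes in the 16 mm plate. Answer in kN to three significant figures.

1390 kN

Per bolt r_n = 1.2 l_c t F_u ≤ 2.4 d t F_u; upper limit = 2.4 × 22 × 16 × 450 / 1000 = 380.2 kN.
Edge bolt: l_c = 50 − 24/2 = 38 mm → 1.2 × 38 × 16 × 450 / 1000 = 328.3 → r_n = 328.3 kN.
Interior bolts: l_c = 70 − 24 = 46 mm → 1.2 × 46 × 16 × 450 / 1000 = 397.4 → r_n = 380.2 kN.
R_n = 1 × 328.3 + 4 × 380.2 = 1849 kN.
Design strength φR_n = 0.75 × 1849 = 1390 kN.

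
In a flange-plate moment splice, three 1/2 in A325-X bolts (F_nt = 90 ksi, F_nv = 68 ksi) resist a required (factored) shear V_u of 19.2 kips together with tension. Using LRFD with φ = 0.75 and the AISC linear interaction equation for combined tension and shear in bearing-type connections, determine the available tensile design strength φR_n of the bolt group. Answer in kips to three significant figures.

A_b = π·0.5²/4 = 0.1963 in²; f_rv = 19.2 / (3 × 0.1963) = 32.59 ksi.
F'_nt = 1.3 F_nt − (F_nt / φF_nv) f_rv = 1.3·90 − (90/(0.75·68))·32.59 = 59.48 ksi, capped at F_nt → F'_nt = 59.48 ksi.
R_n = F'_nt · A_b · n = 59.48 × 0.1963 × 3 = 35.04 kips.
Design strength φR_n = 0.75 × 35.04 = 26.3 kips.

26.3 kips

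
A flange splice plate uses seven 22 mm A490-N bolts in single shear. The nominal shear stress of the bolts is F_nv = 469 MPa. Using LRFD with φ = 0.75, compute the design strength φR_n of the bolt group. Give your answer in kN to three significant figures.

936 kN

A_b = π × 22² / 4 = 380.1 mm².
R_n = F_nv · A_b · n · n_s = 469 × 380.1 × 7 × 1 / 1000 = 1248 kN.
Design strength φR_n = 0.75 × 1248 = 936 kN.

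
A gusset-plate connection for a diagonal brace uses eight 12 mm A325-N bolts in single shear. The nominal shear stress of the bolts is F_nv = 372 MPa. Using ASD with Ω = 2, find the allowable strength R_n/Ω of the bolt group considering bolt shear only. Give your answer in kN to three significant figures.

A_b = π × 12² / 4 = 113.1 mm².
R_n = F_nv · A_b · n · n_s = 372 × 113.1 × 8 × 1 / 1000 = 336.6 kN.
Allowable strength R_n/Ω = 336.6 / 2 = 168 kN.

168 kN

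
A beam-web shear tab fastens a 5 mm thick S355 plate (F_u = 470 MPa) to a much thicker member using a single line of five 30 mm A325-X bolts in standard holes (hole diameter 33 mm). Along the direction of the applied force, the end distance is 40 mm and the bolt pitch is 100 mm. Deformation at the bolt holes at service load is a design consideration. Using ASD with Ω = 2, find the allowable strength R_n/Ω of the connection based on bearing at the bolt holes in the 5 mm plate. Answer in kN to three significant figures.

372 kN

Per bolt r_n = 1.2 l_c t F_u ≤ 2.4 d t F_u; upper limit = 2.4 × 30 × 5 × 470 / 1000 = 169.2 kN.
Edge bolt: l_c = 40 − 33/2 = 23.5 mm → 1.2 × 23.5 × 5 × 470 / 1000 = 66.27 → r_n = 66.27 kN.
Interior bolts: l_c = 100 − 33 = 67 mm → 1.2 × 67 × 5 × 470 / 1000 = 188.9 → r_n = 169.2 kN.
R_n = 1 × 66.27 + 4 × 169.2 = 743.1 kN.
Allowable strength R_n/Ω = 743.1 / 2 = 372 kN.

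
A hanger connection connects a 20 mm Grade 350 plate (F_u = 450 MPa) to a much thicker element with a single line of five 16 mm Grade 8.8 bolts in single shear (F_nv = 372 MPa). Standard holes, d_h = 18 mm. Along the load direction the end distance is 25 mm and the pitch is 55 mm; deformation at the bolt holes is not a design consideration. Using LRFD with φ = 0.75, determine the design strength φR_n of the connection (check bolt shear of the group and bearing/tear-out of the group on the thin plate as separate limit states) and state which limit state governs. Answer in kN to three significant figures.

Bolt shear: A_b = π·16²/4 = 201.1 mm²; R_n = 372 × 201.1 × 5 × 1 / 1000 = 374 kN → 0.75 × 374 = 280 kN.
Bearing (1.5 l_c t F_u ≤ 3.0 d t F_u): upper limit = 3.0·16·20·450 / 1000 = 432 kN.
  Edge l_c = 25 − 18/2 = 16 → r_n = 216 kN; interior l_c = 55 − 18 = 37 → r_n = 432 kN.
  R_n,bearing = 1·216 + 4·432 = 1944 kN → 0.75 × 1944 = 1460 kN.
Bolt shear governs: 280 kN.

280 kN (bolt shear governs)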